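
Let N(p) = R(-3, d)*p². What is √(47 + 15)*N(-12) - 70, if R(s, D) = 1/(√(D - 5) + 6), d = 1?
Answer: -70 + 36*√62*(3 - I)/5 ≈ 100.08 - 56.693*I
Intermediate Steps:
R(s, D) = 1/(6 + √(-5 + D)) (R(s, D) = 1/(√(-5 + D) + 6) = 1/(6 + √(-5 + D)))
N(p) = p²*(6 - 2*I)/40 (N(p) = p²/(6 + √(-5 + 1)) = p²/(6 + √(-4)) = p²/(6 + 2*I) = ((6 - 2*I)/40)*p² = p²*(6 - 2*I)/40)
√(47 + 15)*N(-12) - 70 = √(47 + 15)*((1/20)*(-12)²*(3 - I)) - 70 = √62*((1/20)*144*(3 - I)) - 70 = √62*(108/5 - 36*I/5) - 70 = -70 + √62*(108/5 - 36*I/5)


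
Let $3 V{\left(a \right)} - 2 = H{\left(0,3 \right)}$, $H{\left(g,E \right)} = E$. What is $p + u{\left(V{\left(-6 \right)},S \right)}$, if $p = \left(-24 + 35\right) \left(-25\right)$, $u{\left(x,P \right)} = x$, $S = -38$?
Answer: $- \frac{820}{3} \approx -273.33$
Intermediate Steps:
$V{\left(a \right)} = \frac{5}{3}$ ($V{\left(a \right)} = \frac{2}{3} + \frac{1}{3} \cdot 3 = \frac{2}{3} + 1 = \frac{5}{3}$)
$p = -275$ ($p = 11 \left(-25\right) = -275$)
$p + u{\left(V{\left(-6 \right)},S \right)} = -275 + \frac{5}{3} = - \frac{820}{3}$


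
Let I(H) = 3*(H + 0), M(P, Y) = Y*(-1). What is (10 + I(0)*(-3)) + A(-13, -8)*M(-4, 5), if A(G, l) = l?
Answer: 50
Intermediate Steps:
M(P, Y) = -Y
I(H) = 3*H
(10 + I(0)*(-3)) + A(-13, -8)*M(-4, 5) = (10 + (3*0)*(-3)) - (-8)*5 = (10 + 0*(-3)) - 8*(-5) = (10 + 0) + 40 = 10 + 40 = 50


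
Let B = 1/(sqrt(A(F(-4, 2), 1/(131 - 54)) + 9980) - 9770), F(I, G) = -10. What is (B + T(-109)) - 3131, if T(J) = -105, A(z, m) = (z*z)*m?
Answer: -2378170369093/734910474 - sqrt(3698695)/1837276185 ≈ -3236.0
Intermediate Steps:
A(z, m) = m*z**2 (A(z, m) = z**2*m = m*z**2)
B = 1/(-9770 + 4*sqrt(3698695)/77) (B = 1/(sqrt((-10)**2/(131 - 54) + 9980) - 9770) = 1/(sqrt(100/77 + 9980) - 9770) = 1/(sqrt(768560/77) - 9770) = 1/(4*sqrt(3698695)/77 - 9770) = 1/(-9770 + 4*sqrt(3698695)/77) ≈ -0.00010341)
(B + T(-109)) - 3131 = ((-75229/734910474 - sqrt(3698695)/1837276185) - 105) - 3131 = (-77165674999/734910474 - sqrt(3698695)/1837276185) - 3131 = -2378170369093/734910474 - sqrt(3698695)/1837276185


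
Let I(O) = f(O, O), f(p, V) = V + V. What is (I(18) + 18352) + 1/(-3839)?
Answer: 70591531/3839 ≈ 18388.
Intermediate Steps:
f(p, V) = 2*V
I(O) = 2*O
(I(18) + 18352) + 1/(-3839) = (2*18 + 18352) + 1/(-3839) = (36 + 18352) - 1/3839 = 18388 - 1/3839 = 70591531/3839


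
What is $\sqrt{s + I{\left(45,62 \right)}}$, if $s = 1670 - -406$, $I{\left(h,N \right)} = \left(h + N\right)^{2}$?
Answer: $5 \sqrt{541} \approx 116.3$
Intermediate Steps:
$I{\left(h,N \right)} = \left(N + h\right)^{2}$
$s = 2076$ ($s = 1670 + 406 = 2076$)
$\sqrt{s + I{\left(45,62 \right)}} = \sqrt{2076 + \left(62 + 45\right)^{2}} = \sqrt{2076 + 107^{2}} = \sqrt{2076 + 11449} = \sqrt{13525} = 5 \sqrt{541}$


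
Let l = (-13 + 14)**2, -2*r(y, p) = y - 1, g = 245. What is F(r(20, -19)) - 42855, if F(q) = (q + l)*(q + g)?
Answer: -179427/4 ≈ -44857.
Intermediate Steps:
r(y, p) = 1/2 - y/2 (r(y, p) = -(y - 1)/2 = -(-1 + y)/2 = 1/2 - y/2)
l = 1 (l = 1**2 = 1)
F(q) = (1 + q)*(245 + q) (F(q) = (q + 1)*(q + 245) = (1 + q)*(245 + q))
F(r(20, -19)) - 42855 = (245 + (1/2 - 1/2*20)**2 + 246*(1/2 - 1/2*20)) - 42855 = (245 + (1/2 - 10)**2 + 246*(1/2 - 10)) - 42855 = (245 + (-19/2)**2 + 246*(-19/2)) - 42855 = (245 + 361/4 - 2337) - 42855 = -8007/4 - 42855 = -179427/4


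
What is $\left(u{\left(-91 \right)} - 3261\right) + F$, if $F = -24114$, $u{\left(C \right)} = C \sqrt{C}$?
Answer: $-27375 - 91 i \sqrt{91} \approx -27375.0 - 868.08 i$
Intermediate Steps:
$u{\left(C \right)} = C^{\frac{3}{2}}$
$\left(u{\left(-91 \right)} - 3261\right) + F = \left(\left(-91\right)^{\frac{3}{2}} - 3261\right) - 24114 = \left(- 91 i \sqrt{91} - 3261\right) - 24114 = \left(-3261 - 91 i \sqrt{91}\right) - 24114 = -27375 - 91 i \sqrt{91}$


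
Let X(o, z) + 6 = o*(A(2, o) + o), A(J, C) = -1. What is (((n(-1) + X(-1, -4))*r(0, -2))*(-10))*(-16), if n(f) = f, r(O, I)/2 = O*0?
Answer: 0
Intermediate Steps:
r(O, I) = 0 (r(O, I) = 2*(O*0) = 2*0 = 0)
X(o, z) = -6 + o*(-1 + o)
(((n(-1) + X(-1, -4))*r(0, -2))*(-10))*(-16) = (((-1 + (-6 + (-1)² - 1*(-1)))*0)*(-10))*(-16) = (((-1 + (-6 + 1 + 1))*0)*(-10))*(-16) = (((-1 - 4)*0)*(-10))*(-16) = (-5*0*(-10))*(-16) = (0*(-10))*(-16) = 0*(-16) = 0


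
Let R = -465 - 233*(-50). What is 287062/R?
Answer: 287062/11185 ≈ 25.665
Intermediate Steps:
R = 11185 (R = -465 + 11650 = 11185)
287062/R = 287062/11185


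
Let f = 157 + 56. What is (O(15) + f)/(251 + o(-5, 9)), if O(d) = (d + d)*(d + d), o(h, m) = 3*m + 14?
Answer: 1113/292 ≈ 3.8116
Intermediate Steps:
f = 213
o(h, m) = 14 + 3*m
O(d) = 4*d**2 (O(d) = (2*d)*(2*d) = 4*d**2)
(O(15) + f)/(251 + o(-5, 9)) = (4*15**2 + 213)/(251 + (14 + 3*9)) = (4*225 + 213)/(251 + (14 + 27)) = (900 + 213)/(251 + 41) = 1113/292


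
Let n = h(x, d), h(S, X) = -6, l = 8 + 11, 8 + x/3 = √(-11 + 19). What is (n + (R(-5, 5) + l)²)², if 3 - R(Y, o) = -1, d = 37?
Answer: 273529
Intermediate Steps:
x = -24 + 6*√2 (x = -24 + 3*√(-11 + 19) = -24 + 3*√8 = -24 + 3*(2*√2) = -24 + 6*√2 ≈ -15.515)
l = 19
R(Y, o) = 4 (R(Y, o) = 3 - 1*(-1) = 3 + 1 = 4)
n = -6
(n + (R(-5, 5) + l)²)² = (-6 + (4 + 19)²)² = (-6 + 23²)² = (-6 + 529)² = 523² = 273529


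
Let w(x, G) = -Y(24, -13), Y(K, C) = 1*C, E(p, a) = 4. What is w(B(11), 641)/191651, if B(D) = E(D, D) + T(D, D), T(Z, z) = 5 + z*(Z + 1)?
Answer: 13/191651 ≈ 6.7832e-5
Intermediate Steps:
Y(K, C) = C
T(Z, z) = 5 + z*(1 + Z)
B(D) = 9 + D + D² (B(D) = 4 + (5 + D + D*D) = 4 + (5 + D + D²) = 9 + D + D²)
w(x, G) = 13 (w(x, G) = -1*(-13) = 13)
w(B(11), 641)/191651 = 13/191651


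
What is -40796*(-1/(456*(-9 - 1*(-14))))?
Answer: 10199/570 ≈ 17.893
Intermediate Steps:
-40796*(-1/(456*(-9 - 1*(-14)))) = -40796*(-1/(456*(-9 + 14))) = -40796/(-19*5*24) = -40796/((-95*24)) = -40796/(-2280) = -40796*(-1/2280) = 10199/570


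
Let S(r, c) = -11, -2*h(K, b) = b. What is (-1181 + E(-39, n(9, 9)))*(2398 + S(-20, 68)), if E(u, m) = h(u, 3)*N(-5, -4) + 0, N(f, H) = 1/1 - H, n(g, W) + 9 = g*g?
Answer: -5673899/2 ≈ -2.8369e+6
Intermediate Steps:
h(K, b) = -b/2
n(g, W) = -9 + g² (n(g, W) = -9 + g*g = -9 + g²)
N(f, H) = 1 - H
E(u, m) = -15/2 (E(u, m) = (-½*3)*(1 - 1*(-4)) + 0 = -3*(1 + 4)/2 + 0 = -3/2*5 + 0 = -15/2 + 0 = -15/2)
(-1181 + E(-39, n(9, 9)))*(2398 + S(-20, 68)) = (-1181 - 15/2)*(2398 - 11) = -2377/2*2387 = -5673899/2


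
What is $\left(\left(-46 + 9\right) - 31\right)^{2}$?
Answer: $4624$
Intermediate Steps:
$\left(\left(-46 + 9\right) - 31\right)^{2} = \left(-37 - 31\right)^{2} = \left(-68\right)^{2} = 4624$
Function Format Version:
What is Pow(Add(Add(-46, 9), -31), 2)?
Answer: 4624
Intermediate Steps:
Pow(Add(Add(-46, 9), -31), 2) = Pow(Add(-37, -31), 2) = Pow(-68, 2) = 4624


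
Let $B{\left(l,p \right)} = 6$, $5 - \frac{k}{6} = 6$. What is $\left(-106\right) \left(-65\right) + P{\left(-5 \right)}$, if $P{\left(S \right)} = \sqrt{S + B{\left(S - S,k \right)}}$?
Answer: $6891$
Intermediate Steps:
$k = -6$ ($k = 30 - 36 = -6$)
$P{\left(S \right)} = \sqrt{6 + S}$ ($P{\left(S \right)} = \sqrt{S + 6} = \sqrt{6 + S}$)
$\left(-106\right) \left(-65\right) + P{\left(-5 \right)} = \left(-106\right) \left(-65\right) + \sqrt{6 - 5} = 6890 + \sqrt{1} = 6890 + 1 = 6891$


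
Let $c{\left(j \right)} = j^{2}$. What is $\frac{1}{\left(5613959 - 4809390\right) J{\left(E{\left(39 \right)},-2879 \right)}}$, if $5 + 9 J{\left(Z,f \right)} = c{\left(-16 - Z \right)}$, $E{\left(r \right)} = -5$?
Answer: $\frac{9}{93330004} \approx 9.6432 \cdot 10^{-8}$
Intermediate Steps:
$J{\left(Z,f \right)} = - \frac{5}{9} + \frac{\left(-16 - Z\right)^{2}}{9}$
$\frac{1}{\left(5613959 - 4809390\right) J{\left(E{\left(39 \right)},-2879 \right)}} = \frac{1}{\left(5613959 - 4809390\right) \left(- \frac{5}{9} + \frac{\left(16 - 5\right)^{2}}{9}\right)} = \frac{1}{804569 \left(- \frac{5}{9} + \frac{11^{2}}{9}\right)} = \frac{1}{804569 \left(- \frac{5}{9} + \frac{1}{9} \cdot 121\right)} = \frac{1}{804569 \left(- \frac{5}{9} + \frac{121}{9}\right)} = \frac{1}{804569 \cdot \frac{116}{9}} = \frac{1}{804569} \cdot \frac{9}{116} = \frac{9}{93330004}$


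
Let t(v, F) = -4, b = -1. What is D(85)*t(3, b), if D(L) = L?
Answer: -340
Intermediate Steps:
D(85)*t(3, b) = 85*(-4) = -340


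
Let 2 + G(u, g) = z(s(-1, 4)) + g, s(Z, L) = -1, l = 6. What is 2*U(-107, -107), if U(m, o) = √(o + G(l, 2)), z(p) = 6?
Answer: 2*I*√101 ≈ 20.1*I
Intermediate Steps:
G(u, g) = 4 + g (G(u, g) = -2 + (6 + g) = 4 + g)
U(m, o) = √(6 + o) (U(m, o) = √(o + (4 + 2)) = √(o + 6) = √(6 + o))
2*U(-107, -107) = 2*√(6 - 107) = 2*√(-101) = 2*(I*√101) = 2*I*√101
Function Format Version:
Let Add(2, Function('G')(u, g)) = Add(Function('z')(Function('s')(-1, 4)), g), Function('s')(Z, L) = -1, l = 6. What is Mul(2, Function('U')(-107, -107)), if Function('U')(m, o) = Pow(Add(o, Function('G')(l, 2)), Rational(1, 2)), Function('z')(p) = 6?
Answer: Mul(2, I, Pow(101, Rational(1, 2))) ≈ Mul(20.100, I)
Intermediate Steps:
Function('G')(u, g) = Add(4, g) (Function('G')(u, g) = Add(-2, Add(6, g)) = Add(4, g))
Function('U')(m, o) = Pow(Add(6, o), Rational(1, 2)) (Function('U')(m, o) = Pow(Add(o, Add(4, 2)), Rational(1, 2)) = Pow(Add(o, 6), Rational(1, 2)) = Pow(Add(6, o), Rational(1, 2)))
Mul(2, Function('U')(-107, -107)) = Mul(2, Pow(Add(6, -107), Rational(1, 2))) = Mul(2, Pow(-101, Rational(1, 2))) = Mul(2, Mul(I, Pow(101, Rational(1, 2)))) = Mul(2, I, Pow(101, Rational(1, 2)))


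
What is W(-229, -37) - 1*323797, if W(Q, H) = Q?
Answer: -324026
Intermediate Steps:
W(-229, -37) - 1*323797 = -229 - 1*323797 = -229 - 323797 = -324026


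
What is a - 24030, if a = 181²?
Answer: 8731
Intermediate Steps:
a = 32761
a - 24030 = 32761 - 24030 = 8731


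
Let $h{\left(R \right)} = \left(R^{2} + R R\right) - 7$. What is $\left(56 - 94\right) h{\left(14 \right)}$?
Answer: $-14630$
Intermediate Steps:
$h{\left(R \right)} = -7 + 2 R^{2}$ ($h{\left(R \right)} = \left(R^{2} + R^{2}\right) - 7 = 2 R^{2} - 7 = -7 + 2 R^{2}$)
$\left(56 - 94\right) h{\left(14 \right)} = \left(56 - 94\right) \left(-7 + 2 \cdot 14^{2}\right) = - 38 \left(-7 + 2 \cdot 196\right) = - 38 \left(-7 + 392\right) = \left(-38\right) 385 = -14630$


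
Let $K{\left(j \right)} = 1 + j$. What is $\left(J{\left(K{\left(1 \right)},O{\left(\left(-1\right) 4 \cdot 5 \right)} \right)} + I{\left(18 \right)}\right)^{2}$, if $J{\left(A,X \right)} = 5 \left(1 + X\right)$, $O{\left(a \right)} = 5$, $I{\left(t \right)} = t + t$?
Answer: $4356$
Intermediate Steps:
$I{\left(t \right)} = 2 t$
$J{\left(A,X \right)} = 5 + 5 X$
$\left(J{\left(K{\left(1 \right)},O{\left(\left(-1\right) 4 \cdot 5 \right)} \right)} + I{\left(18 \right)}\right)^{2} = \left(\left(5 + 5 \cdot 5\right) + 2 \cdot 18\right)^{2} = \left(\left(5 + 25\right) + 36\right)^{2} = \left(30 + 36\right)^{2} = 66^{2} = 4356$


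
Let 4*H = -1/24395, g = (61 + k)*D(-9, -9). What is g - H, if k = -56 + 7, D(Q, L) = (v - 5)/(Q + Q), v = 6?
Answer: -195157/292740 ≈ -0.66666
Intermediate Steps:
D(Q, L) = 1/(2*Q) (D(Q, L) = (6 - 5)/(Q + Q) = 1/(2*Q))
k = -49
g = -⅔ (g = (61 - 49)*((½)/(-9)) = 12*((½)*(-⅑)) = 12*(-1/18) = -⅔ ≈ -0.66667)
H = -1/97580 (H = (-1/24395)/4 = (-1*1/24395)/4 = (¼)*(-1/24395) = -1/97580 ≈ -1.0248e-5)
g - H = -⅔ - 1*(-1/97580) = -⅔ + 1/97580 = -195157/292740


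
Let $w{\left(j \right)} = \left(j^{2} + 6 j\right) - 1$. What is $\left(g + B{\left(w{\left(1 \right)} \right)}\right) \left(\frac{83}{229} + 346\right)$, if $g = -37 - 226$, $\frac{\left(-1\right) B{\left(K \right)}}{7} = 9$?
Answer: $- \frac{25857342}{229} \approx -1.1291 \cdot 10^{5}$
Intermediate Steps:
$w{\left(j \right)} = -1 + j^{2} + 6 j$
$B{\left(K \right)} = -63$ ($B{\left(K \right)} = \left(-7\right) 9 = -63$)
$g = -263$ ($g = -37 - 226 = -263$)
$\left(g + B{\left(w{\left(1 \right)} \right)}\right) \left(\frac{83}{229} + 346\right) = \left(-263 - 63\right) \left(\frac{83}{229} + 346\right) = - 326 \left(83 \cdot \frac{1}{229} + 346\right) = - 326 \left(\frac{83}{229} + 346\right) = \left(-326\right) \frac{79317}{229} = - \frac{25857342}{229}$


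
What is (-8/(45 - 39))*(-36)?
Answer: 48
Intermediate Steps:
(-8/(45 - 39))*(-36) = (-8/6)*(-36) = ((⅙)*(-8))*(-36) = -4/3*(-36) = 48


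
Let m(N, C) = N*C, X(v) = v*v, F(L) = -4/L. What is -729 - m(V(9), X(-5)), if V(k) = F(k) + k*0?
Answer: -6461/9 ≈ -717.89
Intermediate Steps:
X(v) = v**2
V(k) = -4/k (V(k) = -4/k + k*0 = -4/k + 0 = -4/k)
m(N, C) = C*N
-729 - m(V(9), X(-5)) = -729 - (-5)**2*(-4/9) = -729 - 25*(-4*1/9) = -729 - 25*(-4)/9 = -729 - 1*(-100/9) = -729 + 100/9 = -6461/9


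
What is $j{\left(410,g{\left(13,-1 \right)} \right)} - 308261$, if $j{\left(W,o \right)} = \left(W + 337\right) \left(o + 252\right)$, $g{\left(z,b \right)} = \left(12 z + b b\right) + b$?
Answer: $-3485$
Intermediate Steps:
$g{\left(z,b \right)} = b + b^{2} + 12 z$ ($g{\left(z,b \right)} = \left(12 z + b^{2}\right) + b = \left(b^{2} + 12 z\right) + b = b + b^{2} + 12 z$)
$j{\left(W,o \right)} = \left(252 + o\right) \left(337 + W\right)$ ($j{\left(W,o \right)} = \left(337 + W\right) \left(252 + o\right) = \left(252 + o\right) \left(337 + W\right)$)
$j{\left(410,g{\left(13,-1 \right)} \right)} - 308261 = \left(84924 + 252 \cdot 410 + 337 \left(-1 + \left(-1\right)^{2} + 12 \cdot 13\right) + 410 \left(-1 + \left(-1\right)^{2} + 12 \cdot 13\right)\right) - 308261 = \left(84924 + 103320 + 337 \left(-1 + 1 + 156\right) + 410 \left(-1 + 1 + 156\right)\right) - 308261 = \left(84924 + 103320 + 337 \cdot 156 + 410 \cdot 156\right) - 308261 = \left(84924 + 103320 + 52572 + 63960\right) - 308261 = 304776 - 308261 = -3485$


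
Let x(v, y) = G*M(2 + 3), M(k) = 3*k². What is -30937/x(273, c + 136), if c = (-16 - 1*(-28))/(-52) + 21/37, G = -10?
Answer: 30937/750 ≈ 41.249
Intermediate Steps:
c = 162/481 (c = (-16 + 28)*(-1/52) + 21*(1/37) = 12*(-1/52) + 21/37 = -3/13 + 21/37 = 162/481 ≈ 0.33680)
x(v, y) = -750 (x(v, y) = -30*(2 + 3)² = -30*5² = -30*25 = -10*75 = -750)
-30937/x(273, c + 136) = -30937/(-750) = -30937*(-1/750) = 30937/750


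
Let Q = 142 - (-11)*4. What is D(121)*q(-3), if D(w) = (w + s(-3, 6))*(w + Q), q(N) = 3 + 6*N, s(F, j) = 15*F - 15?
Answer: -280905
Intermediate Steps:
s(F, j) = -15 + 15*F
Q = 186 (Q = 142 - 1*(-44) = 142 + 44 = 186)
D(w) = (-60 + w)*(186 + w) (D(w) = (w + (-15 + 15*(-3)))*(w + 186) = (w + (-15 - 45))*(186 + w) = (w - 60)*(186 + w) = (-60 + w)*(186 + w))
D(121)*q(-3) = (-11160 + 121² + 126*121)*(3 + 6*(-3)) = (-11160 + 14641 + 15246)*(3 - 18) = 18727*(-15) = -280905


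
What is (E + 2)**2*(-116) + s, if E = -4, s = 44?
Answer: -420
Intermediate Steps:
(E + 2)**2*(-116) + s = (-4 + 2)**2*(-116) + 44 = (-2)**2*(-116) + 44 = 4*(-116) + 44 = -464 + 44 = -420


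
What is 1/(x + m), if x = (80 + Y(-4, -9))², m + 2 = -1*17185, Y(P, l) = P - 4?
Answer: -1/12003 ≈ -8.3313e-5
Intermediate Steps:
Y(P, l) = -4 + P
m = -17187 (m = -2 - 1*17185 = -2 - 17185 = -17187)
x = 5184 (x = (80 + (-4 - 4))² = (80 - 8)² = 72² = 5184)
1/(x + m) = 1/(5184 - 17187) = 1/(-12003) = -1/12003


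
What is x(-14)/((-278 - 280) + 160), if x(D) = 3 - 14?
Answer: 11/398 ≈ 0.027638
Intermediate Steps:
x(D) = -11
x(-14)/((-278 - 280) + 160) = -11/((-278 - 280) + 160) = -11/(-558 + 160) = -11/(-398) = -11*(-1/398) = 11/398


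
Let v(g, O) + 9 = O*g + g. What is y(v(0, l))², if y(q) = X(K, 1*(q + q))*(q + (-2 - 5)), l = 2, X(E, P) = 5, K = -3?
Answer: 6400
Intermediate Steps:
v(g, O) = -9 + g + O*g (v(g, O) = -9 + (O*g + g) = -9 + (g + O*g) = -9 + g + O*g)
y(q) = -35 + 5*q (y(q) = 5*(q + (-2 - 5)) = 5*(q - 7) = 5*(-7 + q) = -35 + 5*q)
y(v(0, l))² = (-35 + 5*(-9 + 0 + 2*0))² = (-35 + 5*(-9 + 0 + 0))² = (-35 + 5*(-9))² = (-35 - 45)² = (-80)² = 6400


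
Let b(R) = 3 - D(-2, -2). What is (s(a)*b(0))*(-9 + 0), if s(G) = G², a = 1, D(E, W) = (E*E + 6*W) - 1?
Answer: -108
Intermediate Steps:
D(E, W) = -1 + E² + 6*W (D(E, W) = (E² + 6*W) - 1 = -1 + E² + 6*W)
b(R) = 12 (b(R) = 3 - (-1 + (-2)² + 6*(-2)) = 3 - (-1 + 4 - 12) = 3 - 1*(-9) = 3 + 9 = 12)
(s(a)*b(0))*(-9 + 0) = (1²*12)*(-9 + 0) = (1*12)*(-9) = 12*(-9) = -108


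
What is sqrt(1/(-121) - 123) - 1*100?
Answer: -100 + 122*I/11 ≈ -100.0 + 11.091*I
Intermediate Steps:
sqrt(1/(-121) - 123) - 1*100 = sqrt(-1/121 - 123) - 100 = sqrt(-14884/121) - 100 = 122*I/11 - 100 = -100 + 122*I/11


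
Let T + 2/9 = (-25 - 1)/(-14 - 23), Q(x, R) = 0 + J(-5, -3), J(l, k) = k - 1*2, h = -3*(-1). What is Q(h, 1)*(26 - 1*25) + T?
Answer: -1505/333 ≈ -4.5195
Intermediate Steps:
h = 3
J(l, k) = -2 + k (J(l, k) = k - 2 = -2 + k)
Q(x, R) = -5 (Q(x, R) = 0 + (-2 - 3) = 0 - 5 = -5)
T = 160/333 (T = -2/9 + (-25 - 1)/(-14 - 23) = -2/9 - 26/(-37) = -2/9 - 26*(-1/37) = -2/9 + 26/37 = 160/333 ≈ 0.48048)
Q(h, 1)*(26 - 1*25) + T = -5*(26 - 1*25) + 160/333 = -5*(26 - 25) + 160/333 = -5*1 + 160/333 = -5 + 160/333 = -1505/333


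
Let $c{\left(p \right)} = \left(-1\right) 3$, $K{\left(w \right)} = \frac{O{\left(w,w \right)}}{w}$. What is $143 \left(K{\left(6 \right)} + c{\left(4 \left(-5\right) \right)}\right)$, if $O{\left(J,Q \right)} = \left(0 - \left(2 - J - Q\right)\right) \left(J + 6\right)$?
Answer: $2431$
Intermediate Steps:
$O{\left(J,Q \right)} = \left(6 + J\right) \left(-2 + J + Q\right)$ ($O{\left(J,Q \right)} = \left(0 + \left(-2 + J + Q\right)\right) \left(6 + J\right) = \left(-2 + J + Q\right) \left(6 + J\right) = \left(6 + J\right) \left(-2 + J + Q\right)$)
$K{\left(w \right)} = \frac{-12 + 2 w^{2} + 10 w}{w}$ ($K{\left(w \right)} = \frac{-12 + w^{2} + 4 w + 6 w + w w}{w} = \frac{-12 + w^{2} + 4 w + 6 w + w^{2}}{w} = \frac{-12 + 2 w^{2} + 10 w}{w}$)
$c{\left(p \right)} = -3$
$143 \left(K{\left(6 \right)} + c{\left(4 \left(-5\right) \right)}\right) = 143 \left(\left(10 - \frac{12}{6} + 2 \cdot 6\right) - 3\right) = 143 \left(\left(10 - 2 + 12\right) - 3\right) = 143 \left(20 - 3\right) = 143 \cdot 17 = 2431$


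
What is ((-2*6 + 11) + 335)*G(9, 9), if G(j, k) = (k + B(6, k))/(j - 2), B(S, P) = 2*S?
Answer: 1002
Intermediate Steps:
G(j, k) = (12 + k)/(-2 + j) (G(j, k) = (k + 2*6)/(j - 2) = (k + 12)/(-2 + j) = (12 + k)/(-2 + j))
((-2*6 + 11) + 335)*G(9, 9) = ((-2*6 + 11) + 335)*((12 + 9)/(-2 + 9)) = ((-12 + 11) + 335)*(21/7) = (-1 + 335)*((⅐)*21) = 334*3 = 1002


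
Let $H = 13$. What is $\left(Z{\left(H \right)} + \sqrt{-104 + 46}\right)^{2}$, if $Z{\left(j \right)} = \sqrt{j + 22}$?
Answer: $-23 + 2 i \sqrt{2030} \approx -23.0 + 90.111 i$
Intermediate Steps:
$Z{\left(j \right)} = \sqrt{22 + j}$
$\left(Z{\left(H \right)} + \sqrt{-104 + 46}\right)^{2} = \left(\sqrt{22 + 13} + \sqrt{-104 + 46}\right)^{2} = \left(\sqrt{35} + \sqrt{-58}\right)^{2} = \left(\sqrt{35} + i \sqrt{58}\right)^{2}$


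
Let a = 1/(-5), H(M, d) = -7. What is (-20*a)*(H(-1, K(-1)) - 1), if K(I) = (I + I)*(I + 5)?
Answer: -32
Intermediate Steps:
K(I) = 2*I*(5 + I) (K(I) = (2*I)*(5 + I) = 2*I*(5 + I))
a = -⅕ ≈ -0.20000
(-20*a)*(H(-1, K(-1)) - 1) = (-20*(-⅕))*(-7 - 1) = 4*(-8) = -32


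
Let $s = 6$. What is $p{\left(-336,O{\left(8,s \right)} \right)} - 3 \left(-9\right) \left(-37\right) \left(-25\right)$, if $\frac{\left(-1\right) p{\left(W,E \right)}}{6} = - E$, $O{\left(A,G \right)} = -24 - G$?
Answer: $24795$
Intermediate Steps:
$p{\left(W,E \right)} = 6 E$ ($p{\left(W,E \right)} = - 6 \left(- E\right) = 6 E$)
$p{\left(-336,O{\left(8,s \right)} \right)} - 3 \left(-9\right) \left(-37\right) \left(-25\right) = 6 \left(-24 - 6\right) - 3 \left(-9\right) \left(-37\right) \left(-25\right) = 6 \left(-24 - 6\right) - 3 \cdot 333 \left(-25\right) = 6 \left(-30\right) - 3 \left(-8325\right) = -180 - -24975 = -180 + 24975 = 24795$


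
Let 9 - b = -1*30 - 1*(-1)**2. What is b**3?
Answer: 64000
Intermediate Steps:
b = 40 (b = 9 - (-1*30 - 1*(-1)**2) = 9 - (-30 - 1*1) = 9 - (-30 - 1) = 9 - 1*(-31) = 9 + 31 = 40)
b**3 = 40**3 = 64000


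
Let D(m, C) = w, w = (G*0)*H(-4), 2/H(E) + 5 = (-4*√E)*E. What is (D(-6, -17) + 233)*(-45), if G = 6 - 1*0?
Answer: -10485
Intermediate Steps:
G = 6 (G = 6 + 0 = 6)
H(E) = 2/(-5 - 4*E^(3/2)) (H(E) = 2/(-5 + (-4*√E)*E) = 2/(-5 - 4*E^(3/2)))
w = 0 (w = (6*0)*(-2/(5 + 4*(-4)^(3/2))) = 0*(-2/(5 + 4*(-8*I))) = 0*(-2*(5 + 32*I)/1049) = 0)
D(m, C) = 0
(D(-6, -17) + 233)*(-45) = (0 + 233)*(-45) = 233*(-45) = -10485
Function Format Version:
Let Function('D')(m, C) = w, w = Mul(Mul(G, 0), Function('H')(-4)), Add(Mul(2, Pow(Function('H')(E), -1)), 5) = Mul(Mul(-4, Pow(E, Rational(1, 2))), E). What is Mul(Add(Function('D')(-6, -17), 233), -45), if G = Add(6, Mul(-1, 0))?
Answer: -10485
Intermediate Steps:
G = 6 (G = Add(6, 0) = 6)
Function('H')(E) = Mul(2, Pow(Add(-5, Mul(-4, Pow(E, Rational(3, 2)))), -1)) (Function('H')(E) = Mul(2, Pow(Add(-5, Mul(Mul(-4, Pow(E, Rational(1, 2))), E)), -1)) = Mul(2, Pow(Add(-5, Mul(-4, Pow(E, Rational(3, 2)))), -1)))
w = 0 (w = Mul(Mul(6, 0), Mul(-2, Pow(Add(5, Mul(4, Pow(-4, Rational(3, 2)))), -1))) = Mul(0, Mul(-2, Pow(Add(5, Mul(4, Mul(-8, I))), -1))) = Mul(0, Mul(-2, Pow(Add(5, Mul(-32, I)), -1))) = Mul(0, Mul(-2, Mul(Rational(1, 1049), Add(5, Mul(32, I))))) = Mul(0, Mul(Rational(-2, 1049), Add(5, Mul(32, I)))) = 0)
Function('D')(m, C) = 0
Mul(Add(Function('D')(-6, -17), 233), -45) = Mul(Add(0, 233), -45) = Mul(233, -45) = -10485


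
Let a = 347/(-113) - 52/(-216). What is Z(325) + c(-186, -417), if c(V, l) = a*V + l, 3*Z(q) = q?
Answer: 221425/1017 ≈ 217.72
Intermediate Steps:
a = -17269/6102 (a = 347*(-1/113) - 52*(-1/216) = -347/113 + 13/54 = -17269/6102 ≈ -2.8301)
Z(q) = q/3
c(V, l) = l - 17269*V/6102 (c(V, l) = -17269*V/6102 + l = l - 17269*V/6102)
Z(325) + c(-186, -417) = (⅓)*325 + (-417 - 17269/6102*(-186)) = 325/3 + (-417 + 535339/1017) = 325/3 + 111250/1017 = 221425/1017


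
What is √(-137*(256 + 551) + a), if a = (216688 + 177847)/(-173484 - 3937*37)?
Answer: I*√11261515010330486/319153 ≈ 332.51*I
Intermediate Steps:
a = -394535/319153 (a = 394535/(-173484 - 145669) = 394535/(-319153) = 394535*(-1/319153) = -394535/319153 ≈ -1.2362)
√(-137*(256 + 551) + a) = √(-137*(256 + 551) - 394535/319153) = √(-137*807 - 394535/319153) = √(-110559 - 394535/319153) = √(-35285631062/319153) = I*√11261515010330486/319153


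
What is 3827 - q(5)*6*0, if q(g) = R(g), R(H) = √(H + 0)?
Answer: 3827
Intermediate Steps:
R(H) = √H
q(g) = √g
3827 - q(5)*6*0 = 3827 - √5*6*0 = 3827 - 6*√5*0 = 3827 - 1*0 = 3827 + 0 = 3827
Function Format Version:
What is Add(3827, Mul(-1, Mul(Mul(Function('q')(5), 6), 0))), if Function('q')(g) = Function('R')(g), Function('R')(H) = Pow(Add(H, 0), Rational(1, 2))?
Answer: 3827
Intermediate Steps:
Function('R')(H) = Pow(H, Rational(1, 2))
Function('q')(g) = Pow(g, Rational(1, 2))
Add(3827, Mul(-1, Mul(Mul(Function('q')(5), 6), 0))) = Add(3827, Mul(-1, Mul(Mul(Pow(5, Rational(1, 2)), 6), 0))) = Add(3827, Mul(-1, Mul(Mul(6, Pow(5, Rational(1, 2))), 0))) = Add(3827, Mul(-1, 0)) = Add(3827, 0) = 3827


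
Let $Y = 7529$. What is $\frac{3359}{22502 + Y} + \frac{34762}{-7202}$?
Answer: $- \frac{39221004}{8318587} \approx -4.7149$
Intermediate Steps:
$\frac{3359}{22502 + Y} + \frac{34762}{-7202} = \frac{3359}{22502 + 7529} + \frac{34762}{-7202} = \frac{3359}{30031} + 34762 \left(- \frac{1}{7202}\right) = 3359 \cdot \frac{1}{30031} - \frac{1337}{277} = \frac{3359}{30031} - \frac{1337}{277} = - \frac{39221004}{8318587}$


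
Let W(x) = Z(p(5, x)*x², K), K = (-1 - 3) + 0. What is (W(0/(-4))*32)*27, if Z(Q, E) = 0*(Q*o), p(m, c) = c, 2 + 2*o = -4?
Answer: 0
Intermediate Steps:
o = -3 (o = -1 + (½)*(-4) = -1 - 2 = -3)
K = -4 (K = -4 + 0 = -4)
Z(Q, E) = 0 (Z(Q, E) = 0*(Q*(-3)) = 0*(-3*Q) = 0)
W(x) = 0
(W(0/(-4))*32)*27 = (0*32)*27 = 0*27 = 0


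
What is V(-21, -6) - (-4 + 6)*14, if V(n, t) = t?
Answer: -34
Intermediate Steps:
V(-21, -6) - (-4 + 6)*14 = -6 - (-4 + 6)*14 = -6 - 2*14 = -6 - 1*28 = -6 - 28 = -34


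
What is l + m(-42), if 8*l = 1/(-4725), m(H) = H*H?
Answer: 66679199/37800 ≈ 1764.0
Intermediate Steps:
m(H) = H²
l = -1/37800 (l = (⅛)/(-4725) = (⅛)*(-1/4725) = -1/37800 ≈ -2.6455e-5)
l + m(-42) = -1/37800 + (-42)² = -1/37800 + 1764 = 66679199/37800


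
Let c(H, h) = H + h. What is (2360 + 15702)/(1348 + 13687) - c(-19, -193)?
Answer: 3205482/15035 ≈ 213.20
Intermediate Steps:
(2360 + 15702)/(1348 + 13687) - c(-19, -193) = (2360 + 15702)/(1348 + 13687) - (-19 - 193) = 18062/15035 - 1*(-212) = 18062*(1/15035) + 212 = 18062/15035 + 212 = 3205482/15035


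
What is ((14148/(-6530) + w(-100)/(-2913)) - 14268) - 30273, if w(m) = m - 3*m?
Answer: -423648260807/9510945 ≈ -44543.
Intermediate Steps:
w(m) = -2*m
((14148/(-6530) + w(-100)/(-2913)) - 14268) - 30273 = ((14148/(-6530) - 2*(-100)/(-2913)) - 14268) - 30273 = ((14148*(-1/6530) + 200*(-1/2913)) - 14268) - 30273 = ((-7074/3265 - 200/2913) - 14268) - 30273 = (-21259562/9510945 - 14268) - 30273 = -135723422822/9510945 - 30273 = -423648260807/9510945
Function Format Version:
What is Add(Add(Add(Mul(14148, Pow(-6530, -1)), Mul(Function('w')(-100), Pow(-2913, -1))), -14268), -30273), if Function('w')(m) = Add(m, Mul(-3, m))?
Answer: Rational(-423648260807, 9510945) ≈ -44543.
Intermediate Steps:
Function('w')(m) = Mul(-2, m)
Add(Add(Add(Mul(14148, Pow(-6530, -1)), Mul(Function('w')(-100), Pow(-2913, -1))), -14268), -30273) = Add(Add(Add(Mul(14148, Pow(-6530, -1)), Mul(Mul(-2, -100), Pow(-2913, -1))), -14268), -30273) = Add(Add(Add(Mul(14148, Rational(-1, 6530)), Mul(200, Rational(-1, 2913))), -14268), -30273) = Add(Add(Add(Rational(-7074, 3265), Rational(-200, 2913)), -14268), -30273) = Add(Add(Rational(-21259562, 9510945), -14268), -30273) = Add(Rational(-135723422822, 9510945), -30273) = Rational(-423648260807, 9510945)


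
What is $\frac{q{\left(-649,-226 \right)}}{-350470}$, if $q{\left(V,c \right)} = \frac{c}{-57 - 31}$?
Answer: $- \frac{113}{15420680} \approx -7.3278 \cdot 10^{-6}$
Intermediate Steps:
$q{\left(V,c \right)} = - \frac{c}{88}$ ($q{\left(V,c \right)} = \frac{c}{-57 - 31} = \frac{c}{-88} = c \left(- \frac{1}{88}\right) = - \frac{c}{88}$)
$\frac{q{\left(-649,-226 \right)}}{-350470} = \frac{\left(- \frac{1}{88}\right) \left(-226\right)}{-350470} = \frac{113}{44} \left(- \frac{1}{350470}\right) = - \frac{113}{15420680}$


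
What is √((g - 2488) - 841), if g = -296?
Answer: 5*I*√145 ≈ 60.208*I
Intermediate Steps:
√((g - 2488) - 841) = √((-296 - 2488) - 841) = √(-2784 - 841) = √(-3625) = 5*I*√145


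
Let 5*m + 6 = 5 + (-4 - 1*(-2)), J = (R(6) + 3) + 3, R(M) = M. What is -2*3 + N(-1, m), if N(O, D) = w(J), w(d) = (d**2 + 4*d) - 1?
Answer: 185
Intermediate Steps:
J = 12 (J = (6 + 3) + 3 = 9 + 3 = 12)
w(d) = -1 + d**2 + 4*d
m = -3/5 (m = -6/5 + (5 + (-4 - 1*(-2)))/5 = -6/5 + (5 + (-4 + 2))/5 = -6/5 + (5 - 2)/5 = -6/5 + (1/5)*3 = -6/5 + 3/5 = -3/5 ≈ -0.60000)
N(O, D) = 191 (N(O, D) = -1 + 12**2 + 4*12 = -1 + 144 + 48 = 191)
-2*3 + N(-1, m) = -2*3 + 191 = -6 + 191 = 185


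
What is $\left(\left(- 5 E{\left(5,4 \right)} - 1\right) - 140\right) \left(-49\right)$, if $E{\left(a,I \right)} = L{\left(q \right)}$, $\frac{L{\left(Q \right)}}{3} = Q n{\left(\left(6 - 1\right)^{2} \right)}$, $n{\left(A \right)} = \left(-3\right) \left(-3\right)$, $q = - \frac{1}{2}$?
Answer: $\frac{7203}{2} \approx 3601.5$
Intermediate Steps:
$q = - \frac{1}{2}$ ($q = \left(-1\right) \frac{1}{2} = - \frac{1}{2} \approx -0.5$)
$n{\left(A \right)} = 9$
$L{\left(Q \right)} = 27 Q$ ($L{\left(Q \right)} = 3 Q 9 = 3 \cdot 9 Q = 27 Q$)
$E{\left(a,I \right)} = - \frac{27}{2}$ ($E{\left(a,I \right)} = 27 \left(- \frac{1}{2}\right) = - \frac{27}{2}$)
$\left(\left(- 5 E{\left(5,4 \right)} - 1\right) - 140\right) \left(-49\right) = \left(\left(\left(-5\right) \left(- \frac{27}{2}\right) - 1\right) - 140\right) \left(-49\right) = \left(\left(\frac{135}{2} - 1\right) - 140\right) \left(-49\right) = \left(\frac{133}{2} - 140\right) \left(-49\right) = \left(- \frac{147}{2}\right) \left(-49\right) = \frac{7203}{2}$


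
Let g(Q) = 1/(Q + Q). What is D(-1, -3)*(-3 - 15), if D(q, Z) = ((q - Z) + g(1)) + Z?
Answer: 9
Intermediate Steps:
g(Q) = 1/(2*Q)
D(q, Z) = ½ + q (D(q, Z) = ((q - Z) + (½)/1) + Z = ((q - Z) + (½)*1) + Z = ((q - Z) + ½) + Z = (½ + q - Z) + Z = ½ + q)
D(-1, -3)*(-3 - 15) = (½ - 1)*(-3 - 15) = -½*(-18) = 9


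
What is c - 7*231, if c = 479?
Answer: -1138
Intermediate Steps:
c - 7*231 = 479 - 7*231 = 479 - 1617 = -1138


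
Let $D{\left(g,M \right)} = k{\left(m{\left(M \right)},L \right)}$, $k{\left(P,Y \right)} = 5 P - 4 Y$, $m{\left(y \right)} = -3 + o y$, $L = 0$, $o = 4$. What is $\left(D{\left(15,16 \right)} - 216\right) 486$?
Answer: $43254$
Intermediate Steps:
$m{\left(y \right)} = -3 + 4 y$
$k{\left(P,Y \right)} = - 4 Y + 5 P$
$D{\left(g,M \right)} = -15 + 20 M$ ($D{\left(g,M \right)} = \left(-4\right) 0 + 5 \left(-3 + 4 M\right) = 0 + \left(-15 + 20 M\right) = -15 + 20 M$)
$\left(D{\left(15,16 \right)} - 216\right) 486 = \left(\left(-15 + 20 \cdot 16\right) - 216\right) 486 = \left(\left(-15 + 320\right) + \left(-247 + 31\right)\right) 486 = \left(305 - 216\right) 486 = 89 \cdot 486 = 43254$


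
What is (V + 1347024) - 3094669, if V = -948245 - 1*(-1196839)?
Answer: -1499051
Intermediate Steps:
V = 248594 (V = -948245 + 1196839 = 248594)
(V + 1347024) - 3094669 = (248594 + 1347024) - 3094669 = 1595618 - 3094669 = -1499051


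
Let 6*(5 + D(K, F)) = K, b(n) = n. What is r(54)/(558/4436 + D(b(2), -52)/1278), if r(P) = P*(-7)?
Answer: -1607220468/519317 ≈ -3094.9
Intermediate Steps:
D(K, F) = -5 + K/6
r(P) = -7*P
r(54)/(558/4436 + D(b(2), -52)/1278) = (-7*54)/(558/4436 + (-5 + (1/6)*2)/1278) = -378/(558*(1/4436) + (-5 + 1/3)*(1/1278)) = -378/(279/2218 - 14/3*1/1278) = -378/(279/2218 - 7/1917) = -378/519317/4251906 = -378*4251906/519317 = -1607220468/519317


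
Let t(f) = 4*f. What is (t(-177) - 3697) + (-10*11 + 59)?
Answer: -4456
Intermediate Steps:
(t(-177) - 3697) + (-10*11 + 59) = (4*(-177) - 3697) + (-10*11 + 59) = (-708 - 3697) + (-110 + 59) = -4405 - 51 = -4456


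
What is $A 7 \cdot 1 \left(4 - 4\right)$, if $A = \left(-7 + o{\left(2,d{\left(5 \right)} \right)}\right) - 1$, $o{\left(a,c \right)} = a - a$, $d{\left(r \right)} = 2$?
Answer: $0$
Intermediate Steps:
$o{\left(a,c \right)} = 0$
$A = -8$ ($A = \left(-7 + 0\right) - 1 = -7 - 1 = -8$)
$A 7 \cdot 1 \left(4 - 4\right) = \left(-8\right) 7 \cdot 1 \left(4 - 4\right) = - 56 \cdot 1 \left(4 - 4\right) = - 56 \cdot 1 \cdot 0 = \left(-56\right) 0 = 0$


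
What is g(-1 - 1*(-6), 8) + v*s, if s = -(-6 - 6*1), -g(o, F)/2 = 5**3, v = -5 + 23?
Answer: -34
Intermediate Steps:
v = 18
g(o, F) = -250 (g(o, F) = -2*5**3 = -2*125 = -250)
s = 12 (s = -(-6 - 6) = -1*(-12) = 12)
g(-1 - 1*(-6), 8) + v*s = -250 + 18*12 = -250 + 216 = -34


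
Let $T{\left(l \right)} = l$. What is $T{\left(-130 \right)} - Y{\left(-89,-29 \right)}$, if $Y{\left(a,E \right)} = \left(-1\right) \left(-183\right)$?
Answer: $-313$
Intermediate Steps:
$Y{\left(a,E \right)} = 183$
$T{\left(-130 \right)} - Y{\left(-89,-29 \right)} = -130 - 183 = -313$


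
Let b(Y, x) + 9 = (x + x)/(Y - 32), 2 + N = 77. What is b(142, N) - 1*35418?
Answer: -389682/11 ≈ -35426.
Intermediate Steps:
N = 75 (N = -2 + 77 = 75)
b(Y, x) = -9 + 2*x/(-32 + Y) (b(Y, x) = -9 + (x + x)/(Y - 32) = -9 + (2*x)/(-32 + Y) = -9 + 2*x/(-32 + Y))
b(142, N) - 1*35418 = (288 - 9*142 + 2*75)/(-32 + 142) - 1*35418 = (288 - 1278 + 150)/110 - 35418 = (1/110)*(-840) - 35418 = -84/11 - 35418 = -389682/11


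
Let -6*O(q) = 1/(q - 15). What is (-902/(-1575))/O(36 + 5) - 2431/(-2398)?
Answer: -10109047/114450 ≈ -88.327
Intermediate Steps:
O(q) = -1/(6*(-15 + q)) (O(q) = -1/(6*(q - 15)) = -1/(6*(-15 + q)))
(-902/(-1575))/O(36 + 5) - 2431/(-2398) = (-902/(-1575))/((-1/(-90 + 6*(36 + 5)))) - 2431/(-2398) = (-902*(-1/1575))/((-1/(-90 + 6*41))) - 2431*(-1/2398) = 902/(1575*((-1/(-90 + 246)))) + 221/218 = 902/(1575*((-1/156))) + 221/218 = 902/(1575*((-1*1/156))) + 221/218 = 902/(1575*(-1/156)) + 221/218 = (902/1575)*(-156) + 221/218 = -46904/525 + 221/218 = -10109047/114450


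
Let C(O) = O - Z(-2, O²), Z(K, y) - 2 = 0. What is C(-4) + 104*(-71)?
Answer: -7390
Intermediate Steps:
Z(K, y) = 2 (Z(K, y) = 2 + 0 = 2)
C(O) = -2 + O (C(O) = O - 1*2 = O - 2 = -2 + O)
C(-4) + 104*(-71) = (-2 - 4) + 104*(-71) = -6 - 7384 = -7390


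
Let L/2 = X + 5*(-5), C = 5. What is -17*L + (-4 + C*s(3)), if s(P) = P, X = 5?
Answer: 691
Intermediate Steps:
L = -40 (L = 2*(5 + 5*(-5)) = 2*(5 - 25) = 2*(-20) = -40)
-17*L + (-4 + C*s(3)) = -17*(-40) + (-4 + 5*3) = 680 + (-4 + 15) = 680 + 11 = 691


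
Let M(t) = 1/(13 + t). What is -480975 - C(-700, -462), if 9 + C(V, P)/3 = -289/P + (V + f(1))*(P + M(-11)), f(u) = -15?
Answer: -113256788/77 ≈ -1.4709e+6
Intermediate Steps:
C(V, P) = -27 - 867/P + 3*(½ + P)*(-15 + V) (C(V, P) = -27 + 3*(-289/P + (V - 15)*(P + 1/(13 - 11))) = -27 + 3*(-289/P + (-15 + V)*(P + 1/2)) = -27 + 3*(-289/P + (-15 + V)*(P + ½)) = -27 + 3*(-289/P + (-15 + V)*(½ + P)) = -27 + 3*(-289/P + (½ + P)*(-15 + V)) = -27 + (-867/P + 3*(½ + P)*(-15 + V)) = -27 - 867/P + 3*(½ + P)*(-15 + V))
-480975 - C(-700, -462) = -480975 - 3*(-578 - 462*(-33 - 700 - 30*(-462) + 2*(-462)*(-700)))/(2*(-462)) = -480975 - 3*(-1)*(-578 - 462*(-33 - 700 + 13860 + 646800))/(2*462) = -480975 - 3*(-1)*(-578 - 462*659927)/(2*462) = -480975 - 3*(-1)*(-578 - 304886274)/(2*462) = -480975 - 3*(-1)*(-304886852)/(2*462) = -480975 - 1*76221713/77 = -480975 - 76221713/77 = -113256788/77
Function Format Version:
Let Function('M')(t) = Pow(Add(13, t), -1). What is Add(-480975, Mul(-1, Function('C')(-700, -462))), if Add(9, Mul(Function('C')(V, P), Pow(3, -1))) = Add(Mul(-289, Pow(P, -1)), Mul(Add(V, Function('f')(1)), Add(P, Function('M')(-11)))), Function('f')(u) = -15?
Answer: Rational(-113256788, 77) ≈ -1.4709e+6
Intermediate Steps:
Function('C')(V, P) = Add(-27, Mul(-867, Pow(P, -1)), Mul(3, Add(Rational(1, 2), P), Add(-15, V))) (Function('C')(V, P) = Add(-27, Mul(3, Add(Mul(-289, Pow(P, -1)), Mul(Add(V, -15), Add(P, Pow(Add(13, -11), -1)))))) = Add(-27, Mul(3, Add(Mul(-289, Pow(P, -1)), Mul(Add(-15, V), Add(P, Pow(2, -1)))))) = Add(-27, Mul(3, Add(Mul(-289, Pow(P, -1)), Mul(Add(-15, V), Add(P, Rational(1, 2)))))) = Add(-27, Mul(3, Add(Mul(-289, Pow(P, -1)), Mul(Add(-15, V), Add(Rational(1, 2), P))))) = Add(-27, Mul(3, Add(Mul(-289, Pow(P, -1)), Mul(Add(Rational(1, 2), P), Add(-15, V))))) = Add(-27, Add(Mul(-867, Pow(P, -1)), Mul(3, Add(Rational(1, 2), P), Add(-15, V)))) = Add(-27, Mul(-867, Pow(P, -1)), Mul(3, Add(Rational(1, 2), P), Add(-15, V))))
Add(-480975, Mul(-1, Function('C')(-700, -462))) = Add(-480975, Mul(-1, Mul(Rational(3, 2), Pow(-462, -1), Add(-578, Mul(-462, Add(-33, -700, Mul(-30, -462), Mul(2, -462, -700))))))) = Add(-480975, Mul(-1, Mul(Rational(3, 2), Rational(-1, 462), Add(-578, Mul(-462, Add(-33, -700, 13860, 646800)))))) = Add(-480975, Mul(-1, Mul(Rational(3, 2), Rational(-1, 462), Add(-578, Mul(-462, 659927))))) = Add(-480975, Mul(-1, Mul(Rational(3, 2), Rational(-1, 462), Add(-578, -304886274)))) = Add(-480975, Mul(-1, Mul(Rational(3, 2), Rational(-1, 462), -304886852))) = Add(-480975, Mul(-1, Rational(76221713, 77))) = Add(-480975, Rational(-76221713, 77)) = Rational(-113256788, 77)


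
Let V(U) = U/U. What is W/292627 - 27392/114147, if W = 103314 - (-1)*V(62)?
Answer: 3777458521/33402494169 ≈ 0.11309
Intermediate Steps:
V(U) = 1
W = 103315 (W = 103314 - (-1) = 103314 - 1*(-1) = 103314 + 1 = 103315)
W/292627 - 27392/114147 = 103315/292627 - 27392/114147 = 3777458521/33402494169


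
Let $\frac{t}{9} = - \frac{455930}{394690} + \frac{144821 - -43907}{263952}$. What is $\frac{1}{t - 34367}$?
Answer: $- \frac{144693354}{4973249679181} \approx -2.9094 \cdot 10^{-5}$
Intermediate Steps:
$t = - \frac{573182263}{144693354}$ ($t = 9 \left(- \frac{455930}{394690} + \frac{144821 - -43907}{263952}\right) = 9 \left(\left(-455930\right) \frac{1}{394690} + \left(144821 + 43907\right) \frac{1}{263952}\right) = 9 \left(- \frac{45593}{39469} + 188728 \cdot \frac{1}{263952}\right) = 9 \left(- \frac{45593}{39469} + \frac{23591}{32994}\right) = 9 \left(- \frac{573182263}{1302240186}\right) = - \frac{573182263}{144693354} \approx -3.9614$)
$\frac{1}{t - 34367} = \frac{1}{- \frac{573182263}{144693354} - 34367} = \frac{1}{- \frac{4973249679181}{144693354}} = - \frac{144693354}{4973249679181}$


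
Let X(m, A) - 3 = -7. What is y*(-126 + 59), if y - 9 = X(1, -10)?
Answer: -335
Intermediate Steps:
X(m, A) = -4 (X(m, A) = 3 - 7 = -4)
y = 5 (y = 9 - 4 = 5)
y*(-126 + 59) = 5*(-126 + 59) = 5*(-67) = -335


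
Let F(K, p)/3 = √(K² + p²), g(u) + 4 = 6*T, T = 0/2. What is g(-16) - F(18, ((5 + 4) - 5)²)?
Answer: -4 - 6*√145 ≈ -76.250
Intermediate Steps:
T = 0 (T = 0*(½) = 0)
g(u) = -4 (g(u) = -4 + 6*0 = -4 + 0 = -4)
F(K, p) = 3*√(K² + p²)
g(-16) - F(18, ((5 + 4) - 5)²) = -4 - 3*√(18² + (((5 + 4) - 5)²)²) = -4 - 3*√(324 + ((9 - 5)²)²) = -4 - 3*√(324 + (4²)²) = -4 - 3*√(324 + 16²) = -4 - 3*√(324 + 256) = -4 - 3*√580 = -4 - 3*2*√145 = -4 - 6*√145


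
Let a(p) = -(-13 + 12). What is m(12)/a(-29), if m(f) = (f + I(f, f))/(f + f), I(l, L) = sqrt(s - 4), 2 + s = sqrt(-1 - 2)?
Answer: 1/2 + sqrt(-6 + I*sqrt(3))/24 ≈ 0.51458 + 0.1031*I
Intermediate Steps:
s = -2 + I*sqrt(3) (s = -2 + sqrt(-1 - 2) = -2 + sqrt(-3) = -2 + I*sqrt(3) ≈ -2.0 + 1.732*I)
I(l, L) = sqrt(-6 + I*sqrt(3)) (I(l, L) = sqrt((-2 + I*sqrt(3)) - 4) = sqrt(-6 + I*sqrt(3)))
a(p) = 1 (a(p) = -1*(-1) = 1)
m(f) = (f + sqrt(-6 + I*sqrt(3)))/(2*f) (m(f) = (f + sqrt(-6 + I*sqrt(3)))/(f + f) = (f + sqrt(-6 + I*sqrt(3)))/((2*f)) = (f + sqrt(-6 + I*sqrt(3)))*(1/(2*f)) = (f + sqrt(-6 + I*sqrt(3)))/(2*f))
m(12)/a(-29) = ((1/2)*(12 + sqrt(-6 + I*sqrt(3)))/12)/1 = ((1/2)*(1/12)*(12 + sqrt(-6 + I*sqrt(3))))*1 = (1/2 + sqrt(-6 + I*sqrt(3))/24)*1 = 1/2 + sqrt(-6 + I*sqrt(3))/24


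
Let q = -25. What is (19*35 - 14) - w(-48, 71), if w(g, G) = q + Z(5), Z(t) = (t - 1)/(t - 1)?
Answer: 675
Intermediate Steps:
Z(t) = 1 (Z(t) = (-1 + t)/(-1 + t) = 1)
w(g, G) = -24 (w(g, G) = -25 + 1 = -24)
(19*35 - 14) - w(-48, 71) = (19*35 - 14) - 1*(-24) = (665 - 14) + 24 = 651 + 24 = 675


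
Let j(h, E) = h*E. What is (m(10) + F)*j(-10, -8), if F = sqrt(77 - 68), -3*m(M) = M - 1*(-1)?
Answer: -160/3 ≈ -53.333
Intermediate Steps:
j(h, E) = E*h
m(M) = -1/3 - M/3 (m(M) = -(M - 1*(-1))/3 = -(M + 1)/3 = -(1 + M)/3 = -1/3 - M/3)
F = 3 (F = sqrt(9) = 3)
(m(10) + F)*j(-10, -8) = ((-1/3 - 1/3*10) + 3)*(-8*(-10)) = ((-1/3 - 10/3) + 3)*80 = (-11/3 + 3)*80 = -2/3*80 = -160/3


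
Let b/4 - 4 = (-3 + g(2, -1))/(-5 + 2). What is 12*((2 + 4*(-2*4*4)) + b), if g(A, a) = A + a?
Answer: -1288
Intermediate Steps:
b = 56/3 (b = 16 + 4*((-3 + (2 - 1))/(-5 + 2)) = 16 + 4*((-3 + 1)/(-3)) = 16 + 4*(-2*(-⅓)) = 16 + 4*(⅔) = 16 + 8/3 = 56/3 ≈ 18.667)
12*((2 + 4*(-2*4*4)) + b) = 12*((2 + 4*(-2*4*4)) + 56/3) = 12*((2 + 4*(-8*4)) + 56/3) = 12*((2 + 4*(-32)) + 56/3) = 12*((2 - 128) + 56/3) = 12*(-126 + 56/3) = 12*(-322/3) = -1288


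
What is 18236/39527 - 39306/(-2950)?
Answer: 17100473/1240475 ≈ 13.785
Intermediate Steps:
18236/39527 - 39306/(-2950) = 18236*(1/39527) - 39306*(-1/2950) = 388/841 + 19653/1475 = 17100473/1240475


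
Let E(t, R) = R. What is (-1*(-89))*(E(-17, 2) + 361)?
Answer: 32307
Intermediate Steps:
(-1*(-89))*(E(-17, 2) + 361) = (-1*(-89))*(2 + 361) = 89*363 = 32307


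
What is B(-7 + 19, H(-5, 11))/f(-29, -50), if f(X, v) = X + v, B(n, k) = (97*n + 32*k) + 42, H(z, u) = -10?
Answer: -886/79 ≈ -11.215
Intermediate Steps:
B(n, k) = 42 + 32*k + 97*n (B(n, k) = (32*k + 97*n) + 42 = 42 + 32*k + 97*n)
B(-7 + 19, H(-5, 11))/f(-29, -50) = (42 + 32*(-10) + 97*(-7 + 19))/(-29 - 50) = (42 - 320 + 97*12)/(-79) = (42 - 320 + 1164)*(-1/79) = 886*(-1/79) = -886/79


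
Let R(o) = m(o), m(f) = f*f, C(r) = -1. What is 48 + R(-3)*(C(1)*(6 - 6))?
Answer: 48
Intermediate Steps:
m(f) = f²
R(o) = o²
48 + R(-3)*(C(1)*(6 - 6)) = 48 + (-3)²*(-(6 - 6)) = 48 + 9*(-1*0) = 48 + 9*0 = 48 + 0 = 48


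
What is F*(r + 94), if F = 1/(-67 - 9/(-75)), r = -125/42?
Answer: -95575/70224 ≈ -1.3610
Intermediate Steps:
r = -125/42 (r = -125*1/42 = -125/42 ≈ -2.9762)
F = -25/1672 (F = 1/(-67 - 9*(-1/75)) = 1/(-67 + 3/25) = 1/(-1672/25) = -25/1672 ≈ -0.014952)
F*(r + 94) = -25*(-125/42 + 94)/1672 = -25/1672*3823/42 = -95575/70224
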